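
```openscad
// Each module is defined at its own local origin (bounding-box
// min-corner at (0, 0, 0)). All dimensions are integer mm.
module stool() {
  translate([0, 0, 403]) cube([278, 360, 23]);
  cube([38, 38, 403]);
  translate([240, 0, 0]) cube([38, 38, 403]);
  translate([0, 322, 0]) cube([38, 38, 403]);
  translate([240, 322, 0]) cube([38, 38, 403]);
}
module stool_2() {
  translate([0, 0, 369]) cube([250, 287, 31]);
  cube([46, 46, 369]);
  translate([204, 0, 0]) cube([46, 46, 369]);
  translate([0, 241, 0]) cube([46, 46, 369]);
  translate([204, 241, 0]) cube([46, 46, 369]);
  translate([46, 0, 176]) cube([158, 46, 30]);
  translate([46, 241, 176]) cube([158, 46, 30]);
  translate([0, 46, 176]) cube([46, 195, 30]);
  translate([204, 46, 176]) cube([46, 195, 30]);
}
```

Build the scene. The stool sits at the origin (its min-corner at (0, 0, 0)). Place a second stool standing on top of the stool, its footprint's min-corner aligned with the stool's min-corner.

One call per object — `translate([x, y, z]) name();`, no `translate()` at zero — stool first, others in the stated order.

stool();
translate([0, 0, 426]) stool_2();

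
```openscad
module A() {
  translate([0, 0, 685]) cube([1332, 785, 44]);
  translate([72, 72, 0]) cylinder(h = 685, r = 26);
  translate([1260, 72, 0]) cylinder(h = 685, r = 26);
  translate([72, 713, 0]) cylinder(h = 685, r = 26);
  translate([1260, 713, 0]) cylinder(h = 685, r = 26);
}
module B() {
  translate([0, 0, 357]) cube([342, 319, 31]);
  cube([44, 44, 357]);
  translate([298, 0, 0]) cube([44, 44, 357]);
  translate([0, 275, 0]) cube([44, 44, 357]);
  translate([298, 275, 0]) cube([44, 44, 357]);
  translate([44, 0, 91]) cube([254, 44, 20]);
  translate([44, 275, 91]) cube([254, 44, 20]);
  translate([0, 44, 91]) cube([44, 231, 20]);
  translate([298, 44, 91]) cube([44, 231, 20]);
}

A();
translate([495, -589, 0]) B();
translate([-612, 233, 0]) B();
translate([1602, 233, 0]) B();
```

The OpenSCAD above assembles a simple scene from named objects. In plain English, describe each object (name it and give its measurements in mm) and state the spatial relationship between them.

A is a table: top 1332 mm (x) × 785 mm (y), 44 mm thick, upper face at z = 729 mm, on four round legs of 52 mm diameter, each leg's bounding box inset 46 mm from the nearest pair of top edges, running from z = 0 to the bottom of the top.

B is a four-legged stool. The seat is a 342×319×31 mm slab whose top surface is at z = 388 mm; four square legs, each 44×44 mm in cross-section, run from the floor (z = 0) to the underside of the seat, each flush with a corner of the seat. Four stretchers, 44 mm wide and 20 mm tall, connect adjacent legs with their undersides at z = 91 mm, each running between the inner faces of the legs it joins and aligned with the legs' outer faces on the other axis.

Three stools sit around the table at the −y, −x, +x sides.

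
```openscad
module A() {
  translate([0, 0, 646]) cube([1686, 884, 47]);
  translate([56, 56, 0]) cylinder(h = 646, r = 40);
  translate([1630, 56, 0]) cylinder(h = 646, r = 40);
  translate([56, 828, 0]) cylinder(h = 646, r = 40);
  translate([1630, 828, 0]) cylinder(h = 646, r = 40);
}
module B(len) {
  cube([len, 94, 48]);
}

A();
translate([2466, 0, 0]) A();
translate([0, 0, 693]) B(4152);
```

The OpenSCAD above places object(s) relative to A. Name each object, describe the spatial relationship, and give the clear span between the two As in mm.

Second table starts at x = 2466; first ends at x = 1686; clear span = 2466 − 1686 = 780 mm.

A is a table. B is a beam. A beam spans the tops of two tables. The clear span between the two tables is 780 mm.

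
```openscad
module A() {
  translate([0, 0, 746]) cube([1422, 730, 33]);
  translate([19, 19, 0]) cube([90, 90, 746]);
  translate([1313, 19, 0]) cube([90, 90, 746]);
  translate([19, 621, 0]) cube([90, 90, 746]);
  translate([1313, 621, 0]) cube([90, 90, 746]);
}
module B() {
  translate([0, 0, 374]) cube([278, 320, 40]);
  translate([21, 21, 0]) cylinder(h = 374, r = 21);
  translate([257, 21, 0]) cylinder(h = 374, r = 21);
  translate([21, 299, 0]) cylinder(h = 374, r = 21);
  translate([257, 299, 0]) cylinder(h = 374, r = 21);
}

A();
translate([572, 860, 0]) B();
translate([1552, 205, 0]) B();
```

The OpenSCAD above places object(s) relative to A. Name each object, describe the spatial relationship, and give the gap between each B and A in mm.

A is a table. B is a stool. Two stools sit around the table at the +y, +x sides. The gap between each stool and the table is 130 mm.

Each stool's nearest face is 130 mm from the table's bounding box.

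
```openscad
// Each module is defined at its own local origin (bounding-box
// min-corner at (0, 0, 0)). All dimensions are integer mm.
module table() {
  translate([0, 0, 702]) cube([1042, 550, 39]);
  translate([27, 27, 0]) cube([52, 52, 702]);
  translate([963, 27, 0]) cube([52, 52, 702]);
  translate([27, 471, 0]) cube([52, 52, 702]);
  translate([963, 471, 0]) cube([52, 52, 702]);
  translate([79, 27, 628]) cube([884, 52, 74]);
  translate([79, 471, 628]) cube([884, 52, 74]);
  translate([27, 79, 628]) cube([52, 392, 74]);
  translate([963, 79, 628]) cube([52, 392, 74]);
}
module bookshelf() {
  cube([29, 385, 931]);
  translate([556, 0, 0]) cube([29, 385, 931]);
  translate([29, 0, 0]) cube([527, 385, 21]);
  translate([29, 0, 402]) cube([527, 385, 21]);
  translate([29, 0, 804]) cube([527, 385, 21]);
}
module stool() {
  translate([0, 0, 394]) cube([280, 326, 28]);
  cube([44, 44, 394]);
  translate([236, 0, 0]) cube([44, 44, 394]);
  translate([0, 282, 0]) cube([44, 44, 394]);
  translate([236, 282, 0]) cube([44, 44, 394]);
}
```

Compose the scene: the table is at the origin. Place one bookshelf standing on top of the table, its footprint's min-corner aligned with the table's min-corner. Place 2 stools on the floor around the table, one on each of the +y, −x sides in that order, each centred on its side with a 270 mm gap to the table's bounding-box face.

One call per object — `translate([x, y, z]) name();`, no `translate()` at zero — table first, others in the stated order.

table();
translate([0, 0, 741]) bookshelf();
translate([381, 820, 0]) stool();
translate([-550, 112, 0]) stool();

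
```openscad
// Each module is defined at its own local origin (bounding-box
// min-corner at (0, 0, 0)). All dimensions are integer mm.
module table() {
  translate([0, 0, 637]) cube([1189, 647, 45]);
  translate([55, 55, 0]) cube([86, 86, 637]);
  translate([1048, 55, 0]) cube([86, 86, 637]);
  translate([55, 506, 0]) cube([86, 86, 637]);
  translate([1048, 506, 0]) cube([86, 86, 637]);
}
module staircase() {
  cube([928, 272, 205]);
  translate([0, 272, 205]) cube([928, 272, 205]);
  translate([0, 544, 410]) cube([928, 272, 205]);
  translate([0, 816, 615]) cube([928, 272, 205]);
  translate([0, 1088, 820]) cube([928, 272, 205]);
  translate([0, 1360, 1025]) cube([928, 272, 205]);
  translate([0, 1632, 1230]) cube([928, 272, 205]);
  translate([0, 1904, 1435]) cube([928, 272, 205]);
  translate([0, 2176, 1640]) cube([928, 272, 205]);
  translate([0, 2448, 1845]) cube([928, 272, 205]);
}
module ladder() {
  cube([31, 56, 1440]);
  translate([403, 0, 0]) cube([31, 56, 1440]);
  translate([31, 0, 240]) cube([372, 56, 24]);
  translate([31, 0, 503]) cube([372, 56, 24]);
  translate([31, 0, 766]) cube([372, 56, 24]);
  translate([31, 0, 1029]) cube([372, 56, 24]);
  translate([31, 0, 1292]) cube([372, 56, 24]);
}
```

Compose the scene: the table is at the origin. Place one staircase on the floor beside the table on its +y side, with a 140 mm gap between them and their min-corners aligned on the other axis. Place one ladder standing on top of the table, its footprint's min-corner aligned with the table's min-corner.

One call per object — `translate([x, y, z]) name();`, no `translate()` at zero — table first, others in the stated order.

table();
translate([0, 787, 0]) staircase();
translate([0, 0, 682]) ladder();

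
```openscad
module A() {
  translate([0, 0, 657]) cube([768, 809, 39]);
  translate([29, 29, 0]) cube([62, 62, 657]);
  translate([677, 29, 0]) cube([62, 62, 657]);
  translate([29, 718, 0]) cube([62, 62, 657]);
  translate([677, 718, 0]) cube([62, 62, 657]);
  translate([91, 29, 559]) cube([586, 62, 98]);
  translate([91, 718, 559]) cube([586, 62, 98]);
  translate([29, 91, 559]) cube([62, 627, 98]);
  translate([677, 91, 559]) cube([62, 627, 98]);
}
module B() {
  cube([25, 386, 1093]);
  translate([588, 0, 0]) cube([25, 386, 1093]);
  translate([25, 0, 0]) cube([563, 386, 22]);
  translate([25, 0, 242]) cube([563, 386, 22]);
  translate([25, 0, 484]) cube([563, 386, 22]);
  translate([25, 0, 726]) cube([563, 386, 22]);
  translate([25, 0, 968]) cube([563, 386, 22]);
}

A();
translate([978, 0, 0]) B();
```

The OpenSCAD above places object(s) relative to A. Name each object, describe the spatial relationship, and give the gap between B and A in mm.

The bookshelf's nearest face is 210 mm from the table's +x face.

A is a table. B is a bookshelf. The bookshelf is on the floor beside the table on its +x side. The gap between the bookshelf and the table is 210 mm.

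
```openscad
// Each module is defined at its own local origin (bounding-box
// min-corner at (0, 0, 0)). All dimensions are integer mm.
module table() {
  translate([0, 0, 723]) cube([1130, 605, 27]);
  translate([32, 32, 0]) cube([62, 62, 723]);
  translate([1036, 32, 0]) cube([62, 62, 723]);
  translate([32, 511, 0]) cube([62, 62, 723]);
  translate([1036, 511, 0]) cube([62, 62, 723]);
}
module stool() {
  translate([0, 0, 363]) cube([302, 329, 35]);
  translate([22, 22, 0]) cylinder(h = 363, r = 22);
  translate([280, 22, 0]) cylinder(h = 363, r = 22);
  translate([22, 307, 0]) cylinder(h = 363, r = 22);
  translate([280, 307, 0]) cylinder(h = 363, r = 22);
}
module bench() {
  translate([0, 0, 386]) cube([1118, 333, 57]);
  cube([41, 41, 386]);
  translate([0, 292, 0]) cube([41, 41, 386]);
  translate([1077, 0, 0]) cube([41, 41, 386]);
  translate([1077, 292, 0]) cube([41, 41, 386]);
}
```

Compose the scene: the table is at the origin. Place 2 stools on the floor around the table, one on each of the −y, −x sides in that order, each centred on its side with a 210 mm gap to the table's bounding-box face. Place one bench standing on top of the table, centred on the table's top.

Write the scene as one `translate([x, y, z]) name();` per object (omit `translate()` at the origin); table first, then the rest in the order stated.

table();
translate([414, -539, 0]) stool();
translate([-512, 138, 0]) stool();
translate([6, 136, 750]) bench();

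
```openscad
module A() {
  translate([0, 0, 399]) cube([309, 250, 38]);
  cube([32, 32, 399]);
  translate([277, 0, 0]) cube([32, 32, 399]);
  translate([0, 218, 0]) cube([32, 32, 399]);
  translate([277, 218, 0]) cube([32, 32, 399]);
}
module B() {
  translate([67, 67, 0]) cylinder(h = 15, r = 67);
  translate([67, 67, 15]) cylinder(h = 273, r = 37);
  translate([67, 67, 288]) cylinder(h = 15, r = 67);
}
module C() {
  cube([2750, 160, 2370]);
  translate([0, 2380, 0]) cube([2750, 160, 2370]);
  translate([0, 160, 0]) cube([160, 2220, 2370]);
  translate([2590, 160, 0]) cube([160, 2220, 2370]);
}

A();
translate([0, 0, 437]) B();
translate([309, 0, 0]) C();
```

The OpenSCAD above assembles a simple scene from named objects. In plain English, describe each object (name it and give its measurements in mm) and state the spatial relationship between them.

A is a four-legged stool. The seat is a 309×250×38 mm slab whose top surface is at z = 437 mm; four square legs, each 32×32 mm in cross-section, run from the floor (z = 0) to the underside of the seat, each flush with a corner of the seat.

B is a spool: two coaxial disc flanges of radius 67 mm and thickness 15 mm, joined by a core cylinder of radius 37 mm and height 273 mm. The lower flange rests on z = 0 and the three cylinders share a vertical axis.

C is the wall frame of a small rectangular building: four walls, each 2370 mm tall and 160 mm thick, enclosing a footprint 2750 mm (x) by 2540 mm (y) outside-to-outside, with no floor or roof. The front and back walls (the −y and +y sides) span the full width; the two side walls fit between them.

The spool is on top of the stool. The house frame is against the stool's +x side, with their −y faces flush.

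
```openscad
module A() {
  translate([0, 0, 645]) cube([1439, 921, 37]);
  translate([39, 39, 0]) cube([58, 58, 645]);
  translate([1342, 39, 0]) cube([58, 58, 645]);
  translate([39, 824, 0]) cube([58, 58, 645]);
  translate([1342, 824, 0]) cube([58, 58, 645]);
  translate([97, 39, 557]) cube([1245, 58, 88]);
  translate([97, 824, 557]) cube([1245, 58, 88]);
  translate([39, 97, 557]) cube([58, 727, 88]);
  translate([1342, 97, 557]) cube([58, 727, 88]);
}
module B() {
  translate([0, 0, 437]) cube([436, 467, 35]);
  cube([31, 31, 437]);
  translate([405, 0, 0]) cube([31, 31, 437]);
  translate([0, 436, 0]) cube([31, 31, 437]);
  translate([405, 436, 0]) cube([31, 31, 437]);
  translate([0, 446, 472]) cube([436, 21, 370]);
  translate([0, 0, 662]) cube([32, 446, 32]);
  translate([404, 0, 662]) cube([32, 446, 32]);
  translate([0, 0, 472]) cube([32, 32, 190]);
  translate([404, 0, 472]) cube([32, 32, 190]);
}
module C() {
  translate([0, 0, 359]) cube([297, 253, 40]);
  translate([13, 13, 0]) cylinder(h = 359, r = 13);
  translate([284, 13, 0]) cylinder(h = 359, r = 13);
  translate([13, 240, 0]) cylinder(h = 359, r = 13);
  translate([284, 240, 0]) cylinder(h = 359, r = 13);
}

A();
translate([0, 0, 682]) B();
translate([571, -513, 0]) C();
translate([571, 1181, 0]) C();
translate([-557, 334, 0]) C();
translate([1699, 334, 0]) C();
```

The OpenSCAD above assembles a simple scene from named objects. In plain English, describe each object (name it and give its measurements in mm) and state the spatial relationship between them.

A is a table: top 1439 mm (x) × 921 mm (y), 37 mm thick, upper face at z = 682 mm, on four 58×58 mm square legs, each inset 39 mm from the nearest pair of top edges, running from z = 0 to the bottom of the top. Four apron rails, 58 mm thick and 88 mm tall, run between adjacent legs with their top edges flush with the underside of the top and their outer faces flush with the legs' outer faces.

B is a chair. The seat is a 436×467×35 mm slab with its top at z = 472 mm, on four 31×31 mm corner legs (flush with the seat edges, standing on z = 0). A flat backrest 21 mm thick, 370 mm tall, spans the full seat width and rises from the seat top along its +y edge, rear face flush with the rear of the seat. Two armrests of 32×32 mm section run along each side from the seat's front edge to the front of the backrest, top faces 222 mm above the seat top and outer faces flush with the seat's x-edges; a 32×32 mm post under the front of each armrest stands on the seat at the front corner.

C is a simple wooden stool: a rectangular seat 297 mm (x) by 253 mm (y), 40 mm thick, top face at z = 399 mm, on four round legs, each 26 mm in diameter. The legs rest on z = 0, each leg's axis is inset half a diameter from the nearest pair of seat edges (so the leg's bounding box is flush with the corner).

The chair is on top of the table. Four stools sit around the table at the −y, +y, −x, +x sides.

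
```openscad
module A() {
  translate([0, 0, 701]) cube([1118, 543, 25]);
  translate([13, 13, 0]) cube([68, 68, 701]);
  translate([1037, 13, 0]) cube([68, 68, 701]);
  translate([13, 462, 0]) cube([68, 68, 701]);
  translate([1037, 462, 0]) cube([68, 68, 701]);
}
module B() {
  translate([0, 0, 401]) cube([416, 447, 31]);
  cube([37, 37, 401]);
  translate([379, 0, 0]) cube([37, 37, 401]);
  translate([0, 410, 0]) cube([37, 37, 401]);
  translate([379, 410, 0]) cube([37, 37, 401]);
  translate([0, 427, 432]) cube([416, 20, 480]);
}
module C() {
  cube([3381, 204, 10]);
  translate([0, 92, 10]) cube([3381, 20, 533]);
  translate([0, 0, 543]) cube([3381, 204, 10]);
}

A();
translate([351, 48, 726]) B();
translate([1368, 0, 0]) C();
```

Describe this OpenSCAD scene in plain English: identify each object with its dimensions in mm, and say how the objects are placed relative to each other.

A is a table: top 1118 mm (x) × 543 mm (y), 25 mm thick, upper face at z = 726 mm, on four 68×68 mm square legs, each inset 13 mm from the nearest pair of top edges, running from z = 0 to the bottom of the top.

B is a chair: 416×447 mm seat, 31 mm thick, top at z = 432 mm, on four 37 mm square corner legs flush with the seat edges. A 20 mm thick backrest slab spans the full seat width, extending 480 mm above the seat top, its back face flush with the seat's +y edge.

C is an I-beam lying along x, 3381 mm long. Overall section height 553 mm. Two flanges 204 mm wide (y) and 10 mm thick, one on the floor and one at the top; a web 20 mm thick runs between them, centred on the flange width.

The chair is on top of the table, centred. The I-beam is on the floor beside the table on its +x side.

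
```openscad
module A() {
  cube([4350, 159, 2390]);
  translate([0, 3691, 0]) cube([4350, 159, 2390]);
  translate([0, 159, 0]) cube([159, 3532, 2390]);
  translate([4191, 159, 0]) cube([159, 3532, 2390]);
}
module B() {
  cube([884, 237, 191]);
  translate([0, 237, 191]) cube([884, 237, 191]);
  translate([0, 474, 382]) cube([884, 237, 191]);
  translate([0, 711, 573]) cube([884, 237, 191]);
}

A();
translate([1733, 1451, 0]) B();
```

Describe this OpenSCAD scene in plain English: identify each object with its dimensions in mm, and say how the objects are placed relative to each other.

A is a box-shaped house frame (walls only): outside footprint 4350×3850 mm, wall height 2390 mm, wall thickness 159 mm. The two y-facing walls run the full x-width; the two x-facing walls fit between the inner faces of the y-facing walls.

B is a straight staircase of 4 solid steps. Each step is 884 mm wide (x), 237 mm deep (y, the going) and 191 mm tall (the rise). The first step rests on the floor; each subsequent step sits one going further in +y and one rise higher in +z, directly behind and above the previous step with no overlap.

The staircase sits inside the house frame, centred.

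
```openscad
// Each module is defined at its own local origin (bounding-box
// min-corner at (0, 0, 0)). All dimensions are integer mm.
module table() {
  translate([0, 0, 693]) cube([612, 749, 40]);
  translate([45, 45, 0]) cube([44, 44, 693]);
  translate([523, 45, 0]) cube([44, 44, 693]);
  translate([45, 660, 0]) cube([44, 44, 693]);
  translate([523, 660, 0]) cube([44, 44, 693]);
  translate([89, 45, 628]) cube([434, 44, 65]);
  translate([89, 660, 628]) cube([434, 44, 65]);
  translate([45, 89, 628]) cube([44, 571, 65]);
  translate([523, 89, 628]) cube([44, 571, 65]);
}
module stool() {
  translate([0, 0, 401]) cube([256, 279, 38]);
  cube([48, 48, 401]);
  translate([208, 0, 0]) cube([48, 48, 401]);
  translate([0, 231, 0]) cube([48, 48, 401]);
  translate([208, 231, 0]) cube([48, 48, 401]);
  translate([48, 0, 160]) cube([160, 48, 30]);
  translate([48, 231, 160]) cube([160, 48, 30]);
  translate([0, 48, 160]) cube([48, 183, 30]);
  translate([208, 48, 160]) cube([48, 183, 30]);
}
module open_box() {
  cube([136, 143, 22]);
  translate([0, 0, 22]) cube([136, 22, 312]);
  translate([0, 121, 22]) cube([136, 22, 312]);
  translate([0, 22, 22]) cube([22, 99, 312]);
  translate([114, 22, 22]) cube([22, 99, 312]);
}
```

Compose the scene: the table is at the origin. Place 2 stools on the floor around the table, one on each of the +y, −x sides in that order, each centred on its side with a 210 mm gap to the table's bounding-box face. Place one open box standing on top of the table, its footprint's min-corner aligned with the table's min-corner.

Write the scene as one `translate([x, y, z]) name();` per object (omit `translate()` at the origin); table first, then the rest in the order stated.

table();
translate([178, 959, 0]) stool();
translate([-466, 235, 0]) stool();
translate([0, 0, 733]) open_box();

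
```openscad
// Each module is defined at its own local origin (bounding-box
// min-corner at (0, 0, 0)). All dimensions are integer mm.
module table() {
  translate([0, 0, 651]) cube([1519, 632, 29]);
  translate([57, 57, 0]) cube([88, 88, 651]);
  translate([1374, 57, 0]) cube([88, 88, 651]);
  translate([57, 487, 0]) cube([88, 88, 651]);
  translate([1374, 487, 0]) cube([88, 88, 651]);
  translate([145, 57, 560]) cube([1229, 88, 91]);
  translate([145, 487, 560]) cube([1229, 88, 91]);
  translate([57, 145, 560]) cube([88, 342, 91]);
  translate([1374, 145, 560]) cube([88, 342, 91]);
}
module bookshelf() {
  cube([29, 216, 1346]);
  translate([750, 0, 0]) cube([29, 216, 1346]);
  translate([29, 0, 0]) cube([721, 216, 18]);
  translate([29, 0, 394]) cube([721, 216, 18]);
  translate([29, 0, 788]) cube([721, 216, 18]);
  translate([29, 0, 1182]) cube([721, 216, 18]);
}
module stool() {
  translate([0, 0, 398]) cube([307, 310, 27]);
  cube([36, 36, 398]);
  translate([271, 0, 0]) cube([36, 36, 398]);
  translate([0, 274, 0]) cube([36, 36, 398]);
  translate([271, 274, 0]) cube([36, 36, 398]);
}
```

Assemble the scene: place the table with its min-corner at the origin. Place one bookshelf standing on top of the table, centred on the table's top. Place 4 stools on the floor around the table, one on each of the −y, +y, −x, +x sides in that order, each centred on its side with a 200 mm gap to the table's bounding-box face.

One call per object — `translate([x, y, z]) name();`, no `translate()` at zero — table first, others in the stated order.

table();
translate([370, 208, 680]) bookshelf();
translate([606, -510, 0]) stool();
translate([606, 832, 0]) stool();
translate([-507, 161, 0]) stool();
translate([1719, 161, 0]) stool();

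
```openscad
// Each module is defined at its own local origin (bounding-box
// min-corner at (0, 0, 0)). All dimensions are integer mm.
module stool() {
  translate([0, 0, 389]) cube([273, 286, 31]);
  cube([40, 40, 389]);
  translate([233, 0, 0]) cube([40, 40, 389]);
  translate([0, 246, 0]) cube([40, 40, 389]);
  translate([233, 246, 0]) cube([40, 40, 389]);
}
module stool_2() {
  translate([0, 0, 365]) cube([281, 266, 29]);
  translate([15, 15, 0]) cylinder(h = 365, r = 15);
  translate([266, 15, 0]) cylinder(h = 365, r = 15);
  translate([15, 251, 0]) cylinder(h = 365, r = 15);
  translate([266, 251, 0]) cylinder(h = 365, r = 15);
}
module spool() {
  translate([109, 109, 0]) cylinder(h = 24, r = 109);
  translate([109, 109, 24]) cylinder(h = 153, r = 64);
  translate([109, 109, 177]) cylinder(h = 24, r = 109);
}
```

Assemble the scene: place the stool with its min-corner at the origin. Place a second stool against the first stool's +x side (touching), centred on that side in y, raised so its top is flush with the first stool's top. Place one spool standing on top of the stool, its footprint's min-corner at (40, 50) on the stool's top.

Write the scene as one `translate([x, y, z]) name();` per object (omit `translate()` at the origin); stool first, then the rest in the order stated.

stool();
translate([273, 10, 26]) stool_2();
translate([40, 50, 420]) spool();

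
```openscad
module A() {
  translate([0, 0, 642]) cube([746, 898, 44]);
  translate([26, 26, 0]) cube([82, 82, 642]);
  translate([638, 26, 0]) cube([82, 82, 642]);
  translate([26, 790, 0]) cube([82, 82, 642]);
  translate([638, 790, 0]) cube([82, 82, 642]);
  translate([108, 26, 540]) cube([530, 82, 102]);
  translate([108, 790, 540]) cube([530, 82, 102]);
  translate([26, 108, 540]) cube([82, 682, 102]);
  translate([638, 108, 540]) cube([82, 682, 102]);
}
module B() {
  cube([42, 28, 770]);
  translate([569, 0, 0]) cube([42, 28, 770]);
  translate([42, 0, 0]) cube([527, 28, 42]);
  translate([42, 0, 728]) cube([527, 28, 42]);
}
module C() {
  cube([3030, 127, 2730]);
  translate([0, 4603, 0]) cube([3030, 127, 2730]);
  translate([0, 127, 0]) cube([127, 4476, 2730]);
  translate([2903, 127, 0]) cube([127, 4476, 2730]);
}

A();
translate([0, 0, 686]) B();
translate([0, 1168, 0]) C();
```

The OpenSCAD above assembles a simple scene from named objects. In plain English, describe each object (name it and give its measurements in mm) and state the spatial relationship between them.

A is a table: top 746 mm (x) × 898 mm (y), 44 mm thick, upper face at z = 686 mm, on four 82×82 mm square legs, each inset 26 mm from the nearest pair of top edges, running from z = 0 to the bottom of the top. Four apron rails, 82 mm thick and 102 mm tall, run between adjacent legs with their top edges flush with the underside of the top and their outer faces flush with the legs' outer faces.

B is a rectangular picture frame lying in the x–z plane (depth along y). The opening is 527 mm wide (x) by 686 mm tall (z), surrounded by a border 42 mm wide on all four sides. The frame is 28 mm deep and is made of two full-height vertical stiles with two horizontal rails fitted between them.

C is the wall frame of a small rectangular building: four walls, each 2730 mm tall and 127 mm thick, enclosing a footprint 3030 mm (x) by 4730 mm (y) outside-to-outside, with no floor or roof. The front and back walls (the −y and +y sides) span the full width; the two side walls fit between them.

The picture frame is on top of the table. The house frame is on the floor beside the table on its +y side.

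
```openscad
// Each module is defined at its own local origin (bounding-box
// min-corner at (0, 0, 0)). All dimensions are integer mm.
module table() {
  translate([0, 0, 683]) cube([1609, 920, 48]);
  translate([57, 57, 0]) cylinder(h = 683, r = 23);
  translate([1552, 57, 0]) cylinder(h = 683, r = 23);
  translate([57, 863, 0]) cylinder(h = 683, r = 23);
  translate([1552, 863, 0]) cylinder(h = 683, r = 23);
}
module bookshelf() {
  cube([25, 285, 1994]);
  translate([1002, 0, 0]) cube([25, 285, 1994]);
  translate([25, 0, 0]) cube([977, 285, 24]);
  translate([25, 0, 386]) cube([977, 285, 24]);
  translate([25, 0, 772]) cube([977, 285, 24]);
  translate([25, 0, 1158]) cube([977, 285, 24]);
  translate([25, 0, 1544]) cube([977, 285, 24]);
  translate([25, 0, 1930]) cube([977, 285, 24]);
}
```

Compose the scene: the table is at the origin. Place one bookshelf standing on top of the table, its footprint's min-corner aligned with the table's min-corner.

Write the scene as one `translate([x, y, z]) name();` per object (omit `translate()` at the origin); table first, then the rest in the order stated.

table();
translate([0, 0, 731]) bookshelf();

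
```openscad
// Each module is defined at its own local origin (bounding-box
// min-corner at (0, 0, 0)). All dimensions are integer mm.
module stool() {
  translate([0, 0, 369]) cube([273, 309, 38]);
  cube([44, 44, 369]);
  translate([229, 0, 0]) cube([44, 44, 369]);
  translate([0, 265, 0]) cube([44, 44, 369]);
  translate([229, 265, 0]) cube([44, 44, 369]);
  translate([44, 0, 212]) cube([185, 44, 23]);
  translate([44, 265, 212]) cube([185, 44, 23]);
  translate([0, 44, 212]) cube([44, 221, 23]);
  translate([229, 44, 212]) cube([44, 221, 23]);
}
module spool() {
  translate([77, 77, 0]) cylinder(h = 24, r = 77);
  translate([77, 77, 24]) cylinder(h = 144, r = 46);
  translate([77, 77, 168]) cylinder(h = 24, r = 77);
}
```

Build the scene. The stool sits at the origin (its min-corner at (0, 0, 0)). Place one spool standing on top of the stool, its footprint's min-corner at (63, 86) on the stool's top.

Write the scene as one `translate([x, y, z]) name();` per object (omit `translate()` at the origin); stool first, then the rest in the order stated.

stool();
translate([63, 86, 407]) spool();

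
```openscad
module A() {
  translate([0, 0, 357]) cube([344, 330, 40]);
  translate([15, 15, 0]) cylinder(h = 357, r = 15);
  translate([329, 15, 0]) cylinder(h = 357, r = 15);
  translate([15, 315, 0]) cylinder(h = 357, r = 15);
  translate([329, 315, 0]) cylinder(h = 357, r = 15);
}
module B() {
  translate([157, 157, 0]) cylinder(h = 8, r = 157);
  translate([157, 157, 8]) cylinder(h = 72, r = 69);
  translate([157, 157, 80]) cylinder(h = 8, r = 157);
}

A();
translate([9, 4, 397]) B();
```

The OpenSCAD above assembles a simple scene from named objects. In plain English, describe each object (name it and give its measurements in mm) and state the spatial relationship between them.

A is a simple wooden stool: a rectangular seat 344 mm (x) by 330 mm (y), 40 mm thick, top face at z = 397 mm, on four round legs, each 30 mm in diameter. The legs rest on z = 0, each leg's axis is inset half a diameter from the nearest pair of seat edges (so the leg's bounding box is flush with the corner).

B is a spool: two coaxial disc flanges of radius 157 mm and thickness 8 mm, joined by a core cylinder of radius 69 mm and height 72 mm. The lower flange rests on z = 0 and the three cylinders share a vertical axis.

The spool is on top of the stool.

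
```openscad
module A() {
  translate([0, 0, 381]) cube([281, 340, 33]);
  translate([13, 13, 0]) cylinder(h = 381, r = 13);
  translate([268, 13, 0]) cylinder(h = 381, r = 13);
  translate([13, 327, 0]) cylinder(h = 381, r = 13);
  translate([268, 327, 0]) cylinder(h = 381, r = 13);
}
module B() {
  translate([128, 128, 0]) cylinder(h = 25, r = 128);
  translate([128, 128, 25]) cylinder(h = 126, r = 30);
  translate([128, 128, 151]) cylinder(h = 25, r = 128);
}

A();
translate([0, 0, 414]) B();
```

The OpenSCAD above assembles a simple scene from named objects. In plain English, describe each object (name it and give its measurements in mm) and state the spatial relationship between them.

A is a four-legged stool. The seat is a 281×340×33 mm slab whose top surface is at z = 414 mm; four round legs, each 26 mm in diameter, run from the floor (z = 0) to the underside of the seat, each leg's axis is inset half a diameter from the nearest pair of seat edges (so the leg's bounding box is flush with the corner).

B is a spool: two coaxial disc flanges of radius 128 mm and thickness 25 mm, joined by a core cylinder of radius 30 mm and height 126 mm. The lower flange rests on z = 0 and the three cylinders share a vertical axis.

The spool is on top of the stool.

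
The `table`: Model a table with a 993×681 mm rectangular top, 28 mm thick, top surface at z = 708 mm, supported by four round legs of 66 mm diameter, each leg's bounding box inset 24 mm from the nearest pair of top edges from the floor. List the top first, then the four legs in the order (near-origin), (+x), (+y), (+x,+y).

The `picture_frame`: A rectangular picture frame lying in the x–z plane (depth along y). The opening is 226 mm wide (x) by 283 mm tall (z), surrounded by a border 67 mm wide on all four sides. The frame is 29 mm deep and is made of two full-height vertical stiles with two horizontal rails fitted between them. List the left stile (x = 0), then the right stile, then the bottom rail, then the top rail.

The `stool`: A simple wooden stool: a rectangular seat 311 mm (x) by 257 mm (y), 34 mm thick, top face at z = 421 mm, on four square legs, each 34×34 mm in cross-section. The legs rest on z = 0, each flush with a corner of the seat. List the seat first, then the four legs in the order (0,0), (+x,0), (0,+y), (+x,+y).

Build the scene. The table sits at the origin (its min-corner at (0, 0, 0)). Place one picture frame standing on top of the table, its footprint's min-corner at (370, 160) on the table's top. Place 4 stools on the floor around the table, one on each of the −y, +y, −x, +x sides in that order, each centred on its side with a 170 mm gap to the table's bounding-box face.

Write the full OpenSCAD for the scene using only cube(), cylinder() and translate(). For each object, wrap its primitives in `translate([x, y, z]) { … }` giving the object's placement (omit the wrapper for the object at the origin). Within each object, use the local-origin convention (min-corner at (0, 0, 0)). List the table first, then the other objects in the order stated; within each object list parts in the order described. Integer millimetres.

translate([0, 0, 680]) cube([993, 681, 28]);
translate([57, 57, 0]) cylinder(h = 680, r = 33);
translate([936, 57, 0]) cylinder(h = 680, r = 33);
translate([57, 624, 0]) cylinder(h = 680, r = 33);
translate([936, 624, 0]) cylinder(h = 680, r = 33);
translate([370, 160, 708]) {
  cube([67, 29, 417]);
  translate([293, 0, 0]) cube([67, 29, 417]);
  translate([67, 0, 0]) cube([226, 29, 67]);
  translate([67, 0, 350]) cube([226, 29, 67]);
}
translate([341, -427, 0]) {
  translate([0, 0, 387]) cube([311, 257, 34]);
  cube([34, 34, 387]);
  translate([277, 0, 0]) cube([34, 34, 387]);
  translate([0, 223, 0]) cube([34, 34, 387]);
  translate([277, 223, 0]) cube([34, 34, 387]);
}
translate([341, 851, 0]) {
  translate([0, 0, 387]) cube([311, 257, 34]);
  cube([34, 34, 387]);
  translate([277, 0, 0]) cube([34, 34, 387]);
  translate([0, 223, 0]) cube([34, 34, 387]);
  translate([277, 223, 0]) cube([34, 34, 387]);
}
translate([-481, 212, 0]) {
  translate([0, 0, 387]) cube([311, 257, 34]);
  cube([34, 34, 387]);
  translate([277, 0, 0]) cube([34, 34, 387]);
  translate([0, 223, 0]) cube([34, 34, 387]);
  translate([277, 223, 0]) cube([34, 34, 387]);
}
translate([1163, 212, 0]) {
  translate([0, 0, 387]) cube([311, 257, 34]);
  cube([34, 34, 387]);
  translate([277, 0, 0]) cube([34, 34, 387]);
  translate([0, 223, 0]) cube([34, 34, 387]);
  translate([277, 223, 0]) cube([34, 34, 387]);
}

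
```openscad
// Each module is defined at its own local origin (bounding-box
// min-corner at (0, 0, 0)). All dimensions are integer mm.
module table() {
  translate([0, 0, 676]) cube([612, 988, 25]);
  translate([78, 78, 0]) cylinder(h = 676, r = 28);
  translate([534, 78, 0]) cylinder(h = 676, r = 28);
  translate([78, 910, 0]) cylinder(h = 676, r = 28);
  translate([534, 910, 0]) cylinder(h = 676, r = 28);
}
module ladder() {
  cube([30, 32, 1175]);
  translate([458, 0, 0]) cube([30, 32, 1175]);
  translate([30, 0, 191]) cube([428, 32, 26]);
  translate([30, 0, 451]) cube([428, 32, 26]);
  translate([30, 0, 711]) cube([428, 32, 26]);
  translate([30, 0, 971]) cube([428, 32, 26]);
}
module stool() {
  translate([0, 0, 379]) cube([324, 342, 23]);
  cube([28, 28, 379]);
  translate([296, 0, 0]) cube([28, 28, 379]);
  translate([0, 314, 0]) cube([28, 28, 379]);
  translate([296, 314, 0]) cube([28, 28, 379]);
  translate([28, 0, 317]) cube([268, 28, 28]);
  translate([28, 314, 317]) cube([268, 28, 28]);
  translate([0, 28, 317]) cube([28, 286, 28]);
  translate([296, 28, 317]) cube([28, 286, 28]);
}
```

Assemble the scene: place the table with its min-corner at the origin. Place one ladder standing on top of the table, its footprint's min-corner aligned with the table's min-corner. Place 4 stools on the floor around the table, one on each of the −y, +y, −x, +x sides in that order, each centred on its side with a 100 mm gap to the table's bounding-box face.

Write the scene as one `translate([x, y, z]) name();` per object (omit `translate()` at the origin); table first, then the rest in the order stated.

table();
translate([0, 0, 701]) ladder();
translate([144, -442, 0]) stool();
translate([144, 1088, 0]) stool();
translate([-424, 323, 0]) stool();
translate([712, 323, 0]) stool();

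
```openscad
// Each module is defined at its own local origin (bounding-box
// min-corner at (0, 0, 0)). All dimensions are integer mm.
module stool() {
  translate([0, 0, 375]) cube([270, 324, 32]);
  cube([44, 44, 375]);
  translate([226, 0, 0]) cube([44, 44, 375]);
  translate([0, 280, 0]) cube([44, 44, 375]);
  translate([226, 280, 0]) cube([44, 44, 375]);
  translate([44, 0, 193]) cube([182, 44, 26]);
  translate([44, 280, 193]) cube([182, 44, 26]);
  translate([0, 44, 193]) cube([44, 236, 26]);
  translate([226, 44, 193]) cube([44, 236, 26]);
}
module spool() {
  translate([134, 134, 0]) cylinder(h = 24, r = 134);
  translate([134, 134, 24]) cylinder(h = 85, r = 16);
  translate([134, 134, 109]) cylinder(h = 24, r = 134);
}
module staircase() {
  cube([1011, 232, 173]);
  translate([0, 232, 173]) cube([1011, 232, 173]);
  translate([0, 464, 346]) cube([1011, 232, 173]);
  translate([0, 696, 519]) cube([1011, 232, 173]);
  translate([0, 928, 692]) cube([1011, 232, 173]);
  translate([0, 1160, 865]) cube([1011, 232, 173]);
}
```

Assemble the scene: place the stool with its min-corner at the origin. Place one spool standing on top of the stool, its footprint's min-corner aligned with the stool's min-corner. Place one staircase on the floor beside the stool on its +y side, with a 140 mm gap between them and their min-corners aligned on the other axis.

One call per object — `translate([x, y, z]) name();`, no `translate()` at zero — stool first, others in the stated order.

stool();
translate([0, 0, 407]) spool();
translate([0, 464, 0]) staircase();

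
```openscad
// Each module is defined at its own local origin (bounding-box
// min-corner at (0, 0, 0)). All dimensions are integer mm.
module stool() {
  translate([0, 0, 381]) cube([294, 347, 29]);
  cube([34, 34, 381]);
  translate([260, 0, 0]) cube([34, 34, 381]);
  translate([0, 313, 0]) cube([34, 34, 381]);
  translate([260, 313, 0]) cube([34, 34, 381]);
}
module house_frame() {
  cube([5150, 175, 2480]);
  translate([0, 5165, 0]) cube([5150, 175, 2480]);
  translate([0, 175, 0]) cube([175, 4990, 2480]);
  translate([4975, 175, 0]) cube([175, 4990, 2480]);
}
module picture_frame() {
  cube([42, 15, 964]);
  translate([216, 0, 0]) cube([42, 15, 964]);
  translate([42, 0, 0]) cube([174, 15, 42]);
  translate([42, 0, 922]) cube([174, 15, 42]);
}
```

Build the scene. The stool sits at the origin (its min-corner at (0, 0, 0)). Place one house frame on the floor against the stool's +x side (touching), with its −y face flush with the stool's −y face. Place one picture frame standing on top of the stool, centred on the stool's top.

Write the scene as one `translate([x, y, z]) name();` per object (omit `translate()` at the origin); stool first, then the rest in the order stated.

stool();
translate([294, 0, 0]) house_frame();
translate([18, 166, 410]) picture_frame();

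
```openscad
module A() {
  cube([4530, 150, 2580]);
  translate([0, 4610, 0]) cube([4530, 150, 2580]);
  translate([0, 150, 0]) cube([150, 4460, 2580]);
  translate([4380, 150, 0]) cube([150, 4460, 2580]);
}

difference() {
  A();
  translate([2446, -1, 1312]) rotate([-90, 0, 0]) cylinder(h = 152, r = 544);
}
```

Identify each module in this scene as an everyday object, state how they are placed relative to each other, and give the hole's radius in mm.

A is a house frame. The house frame has a circular hole through its front wall. The hole's radius is 544 mm.

The subtracted cylinder has r = 544 mm.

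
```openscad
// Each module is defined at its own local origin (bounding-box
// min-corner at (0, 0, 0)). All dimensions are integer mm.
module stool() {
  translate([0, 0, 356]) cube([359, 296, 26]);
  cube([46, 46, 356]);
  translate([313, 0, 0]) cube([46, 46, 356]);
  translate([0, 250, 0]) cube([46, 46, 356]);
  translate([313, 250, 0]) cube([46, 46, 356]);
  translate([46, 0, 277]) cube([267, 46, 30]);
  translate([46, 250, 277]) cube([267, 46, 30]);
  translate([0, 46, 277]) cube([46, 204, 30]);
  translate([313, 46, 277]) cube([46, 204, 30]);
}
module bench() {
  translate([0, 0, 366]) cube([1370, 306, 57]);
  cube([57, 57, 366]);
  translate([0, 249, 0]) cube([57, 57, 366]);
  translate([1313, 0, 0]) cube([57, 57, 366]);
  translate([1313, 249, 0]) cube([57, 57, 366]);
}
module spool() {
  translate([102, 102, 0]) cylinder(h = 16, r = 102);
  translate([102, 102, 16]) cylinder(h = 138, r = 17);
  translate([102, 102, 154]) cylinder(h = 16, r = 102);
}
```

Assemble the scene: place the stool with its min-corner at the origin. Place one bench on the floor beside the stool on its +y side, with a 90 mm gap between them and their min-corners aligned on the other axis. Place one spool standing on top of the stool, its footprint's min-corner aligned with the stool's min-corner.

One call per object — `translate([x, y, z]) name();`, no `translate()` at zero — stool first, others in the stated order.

stool();
translate([0, 386, 0]) bench();
translate([0, 0, 382]) spool();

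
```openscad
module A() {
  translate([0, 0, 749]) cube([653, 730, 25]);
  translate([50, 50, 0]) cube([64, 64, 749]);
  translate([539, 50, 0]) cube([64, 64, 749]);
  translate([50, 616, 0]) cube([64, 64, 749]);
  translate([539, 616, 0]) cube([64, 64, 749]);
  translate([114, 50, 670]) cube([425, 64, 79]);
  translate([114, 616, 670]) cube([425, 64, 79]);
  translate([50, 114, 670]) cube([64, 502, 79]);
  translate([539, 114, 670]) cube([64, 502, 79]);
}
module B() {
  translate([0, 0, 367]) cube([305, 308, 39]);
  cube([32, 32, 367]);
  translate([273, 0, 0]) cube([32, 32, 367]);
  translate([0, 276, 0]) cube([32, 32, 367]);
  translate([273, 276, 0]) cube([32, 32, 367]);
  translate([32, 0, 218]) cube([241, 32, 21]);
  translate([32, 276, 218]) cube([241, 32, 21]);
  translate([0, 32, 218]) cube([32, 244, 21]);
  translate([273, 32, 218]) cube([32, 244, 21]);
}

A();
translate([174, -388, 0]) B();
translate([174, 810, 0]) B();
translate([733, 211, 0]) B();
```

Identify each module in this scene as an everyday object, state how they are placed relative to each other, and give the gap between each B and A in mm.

Each stool's nearest face is 80 mm from the table's bounding box.

A is a table. B is a stool. Three stools sit around the table at the −y, +y, +x sides. The gap between each stool and the table is 80 mm.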